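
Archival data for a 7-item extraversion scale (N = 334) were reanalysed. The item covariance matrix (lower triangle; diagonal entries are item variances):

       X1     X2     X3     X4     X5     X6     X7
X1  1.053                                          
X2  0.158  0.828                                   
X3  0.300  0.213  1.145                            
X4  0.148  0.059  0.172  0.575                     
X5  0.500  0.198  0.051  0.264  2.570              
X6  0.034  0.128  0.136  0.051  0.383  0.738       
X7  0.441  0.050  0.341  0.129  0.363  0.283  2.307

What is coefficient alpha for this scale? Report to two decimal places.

α = 0.57

ΣVar(i) = 1.053 + 0.828 + 1.145 + 0.575 + 2.570 + 0.738 + 2.307 = 9.216
Sum of off-diagonal covariances = 4.402
total variance = 9.216 + 2 × 4.402 = 18.020
α = (k/(k−1))·(1 − ΣVar(i)/total variance) = (7/6)·(1 − 9.216/18.020) = 0.57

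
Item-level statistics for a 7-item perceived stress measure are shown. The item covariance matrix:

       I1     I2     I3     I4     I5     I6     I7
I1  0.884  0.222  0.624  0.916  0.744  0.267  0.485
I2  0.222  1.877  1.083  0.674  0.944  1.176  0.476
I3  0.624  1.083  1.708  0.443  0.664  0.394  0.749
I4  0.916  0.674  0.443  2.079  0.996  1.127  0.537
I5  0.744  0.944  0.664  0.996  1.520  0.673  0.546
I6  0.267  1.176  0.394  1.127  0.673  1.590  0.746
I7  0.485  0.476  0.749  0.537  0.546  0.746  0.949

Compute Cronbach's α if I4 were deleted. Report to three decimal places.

Remaining items: I1, I2, I3, I5, I6, I7 (k = 6).
sum of item variances = 0.884 + 1.877 + 1.708 + 1.520 + 1.590 + 0.949 = 8.528
σ²_total = 8.528 + 2 × 9.793 = 28.114
α (item deleted) = (6/5)·(1 − 8.528/28.114) = 0.836

Cronbach's α = 0.836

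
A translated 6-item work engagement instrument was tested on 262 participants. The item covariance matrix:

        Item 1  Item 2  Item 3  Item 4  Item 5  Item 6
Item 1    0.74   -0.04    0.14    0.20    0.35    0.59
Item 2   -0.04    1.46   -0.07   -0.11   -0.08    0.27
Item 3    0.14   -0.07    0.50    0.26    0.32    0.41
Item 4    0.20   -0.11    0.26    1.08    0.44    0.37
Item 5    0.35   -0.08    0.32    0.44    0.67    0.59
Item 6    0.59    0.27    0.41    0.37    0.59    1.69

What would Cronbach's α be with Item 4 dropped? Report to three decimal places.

Remaining items: Item 1, Item 2, Item 3, Item 5, Item 6 (k = 5).
Σσ²ᵢ = 0.74 + 1.46 + 0.50 + 0.67 + 1.69 = 5.06
σ²_T = 5.06 + 2 × 2.48 = 10.02
α (item deleted) = (5/4)·(1 − 5.06/10.02) = 0.619

Cronbach's α = 0.619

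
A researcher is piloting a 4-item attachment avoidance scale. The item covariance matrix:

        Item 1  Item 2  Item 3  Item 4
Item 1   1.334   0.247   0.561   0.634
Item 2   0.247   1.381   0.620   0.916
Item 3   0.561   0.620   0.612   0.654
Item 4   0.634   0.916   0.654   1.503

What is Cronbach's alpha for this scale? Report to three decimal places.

α = 0.801

ΣVar(i) = 1.334 + 1.381 + 0.612 + 1.503 = 4.830
Σ_{i<j} σ_ij = 3.632
Var(T) = 4.830 + 2 × 3.632 = 12.094
α = (k/(k−1))·(1 − ΣVar(i)/Var(T)) = (4/3)·(1 − 4.830/12.094) = 0.801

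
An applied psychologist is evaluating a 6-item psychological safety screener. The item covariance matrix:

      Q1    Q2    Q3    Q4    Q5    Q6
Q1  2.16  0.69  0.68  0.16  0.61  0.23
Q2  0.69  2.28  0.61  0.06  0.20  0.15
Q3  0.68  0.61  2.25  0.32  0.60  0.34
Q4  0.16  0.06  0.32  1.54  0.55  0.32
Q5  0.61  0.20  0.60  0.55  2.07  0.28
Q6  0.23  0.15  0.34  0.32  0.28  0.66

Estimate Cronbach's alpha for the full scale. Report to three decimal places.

sum of item variances = 2.16 + 2.28 + 2.25 + 1.54 + 2.07 + 0.66 = 10.96
Σ_{i<j} σ_ij = 5.80
σ²_T = 10.96 + 2 × 5.80 = 22.56
α = (k/(k−1))·(1 − sum of item variances/σ²_T) = (6/5)·(1 − 10.96/22.56) = 0.617

Cronbach's alpha = 0.617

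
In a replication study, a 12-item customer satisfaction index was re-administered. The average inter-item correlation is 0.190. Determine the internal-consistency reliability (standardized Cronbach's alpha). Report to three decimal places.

Standardized α = k·r̄ / (1 + (k−1)·r̄) = 12 × 0.190 / (1 + 11 × 0.190)
  = 2.2800 / 3.0900 = 0.738

α = 0.738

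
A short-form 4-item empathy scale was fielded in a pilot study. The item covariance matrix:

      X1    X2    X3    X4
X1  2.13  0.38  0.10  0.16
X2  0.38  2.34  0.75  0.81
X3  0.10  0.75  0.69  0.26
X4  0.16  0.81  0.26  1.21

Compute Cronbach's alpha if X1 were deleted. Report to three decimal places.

α = 0.693

Remaining items: X2, X3, X4 (k = 3).
ΣVar(i) = 2.34 + 0.69 + 1.21 = 4.24
σ²_T = 4.24 + 2 × 1.82 = 7.88
α (item deleted) = (3/2)·(1 − 4.24/7.88) = 0.693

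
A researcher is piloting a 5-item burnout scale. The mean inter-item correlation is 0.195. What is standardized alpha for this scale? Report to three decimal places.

Standardized α = k·r̄ / (1 + (k−1)·r̄) = 5 × 0.195 / (1 + 4 × 0.195)
  = 0.9750 / 1.7800 = 0.548

standardized alpha = 0.548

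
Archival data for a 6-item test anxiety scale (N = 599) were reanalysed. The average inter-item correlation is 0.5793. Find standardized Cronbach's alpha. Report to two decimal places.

Standardized α = k·r̄ / (1 + (k−1)·r̄) = 6 × 0.5793 / (1 + 5 × 0.5793)
  = 3.4758 / 3.8965 = 0.89

standardized Cronbach's alpha = 0.89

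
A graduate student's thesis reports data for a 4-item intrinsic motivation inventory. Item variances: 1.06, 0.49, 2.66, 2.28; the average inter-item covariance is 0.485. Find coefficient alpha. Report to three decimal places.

α = 0.630

sum of item variances = 1.06 + 0.49 + 2.66 + 2.28 = 6.49
Sum of the 6 distinct covariances = 6 × 0.485 = 2.910
σ²_T = sum of item variances + 2·Σcov = 6.49 + 2 × 2.910 = 12.310
α = (4/3)·(1 − 6.49/12.310) = 0.630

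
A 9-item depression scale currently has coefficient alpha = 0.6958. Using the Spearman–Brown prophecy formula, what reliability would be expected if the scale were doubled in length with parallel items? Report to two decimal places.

predicted reliability = 0.82

Length factor m = 2
α' = m·α / (1 + (m−1)·α)
   = 2 × 0.6958 / (1 + (2 − 1) × 0.6958)
   = 1.3916 / 1.6958 = 0.82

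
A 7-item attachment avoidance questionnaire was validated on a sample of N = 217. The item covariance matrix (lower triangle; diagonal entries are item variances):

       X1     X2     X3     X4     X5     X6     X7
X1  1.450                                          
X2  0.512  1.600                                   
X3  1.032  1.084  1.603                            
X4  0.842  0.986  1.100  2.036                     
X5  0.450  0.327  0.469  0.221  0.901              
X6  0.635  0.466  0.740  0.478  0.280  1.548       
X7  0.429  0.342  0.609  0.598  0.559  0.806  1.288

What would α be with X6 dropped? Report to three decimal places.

α = 0.819

Remaining items: X1, X2, X3, X4, X5, X7 (k = 6).
ΣVar(i) = 1.450 + 1.600 + 1.603 + 2.036 + 0.901 + 1.288 = 8.878
σ²_total = 8.878 + 2 × 9.560 = 27.998
α (item deleted) = (6/5)·(1 − 8.878/27.998) = 0.819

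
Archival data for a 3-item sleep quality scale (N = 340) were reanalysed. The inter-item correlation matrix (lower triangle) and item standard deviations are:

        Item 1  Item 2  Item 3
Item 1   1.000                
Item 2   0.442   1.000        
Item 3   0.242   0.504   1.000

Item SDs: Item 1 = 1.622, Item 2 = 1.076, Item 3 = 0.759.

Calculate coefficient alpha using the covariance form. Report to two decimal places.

Σσ²ᵢ = 1.622² + 1.076² + 0.759² = 4.3647
Covariances σ_ij = r_ij · s_i · s_j:
  σ(Item 1,Item 2) = 0.442 × 1.622 × 1.076 = 0.7714
  σ(Item 1,Item 3) = 0.242 × 1.622 × 0.759 = 0.2979
  σ(Item 2,Item 3) = 0.504 × 1.076 × 0.759 = 0.4116
σ²_T = Σσ²ᵢ + 2·Σσ_ij = 4.3647 + 2 × 1.4809 = 7.3265
α = (3/2)·(1 − 4.3647/7.3265) = 0.61

coefficient alpha = 0.61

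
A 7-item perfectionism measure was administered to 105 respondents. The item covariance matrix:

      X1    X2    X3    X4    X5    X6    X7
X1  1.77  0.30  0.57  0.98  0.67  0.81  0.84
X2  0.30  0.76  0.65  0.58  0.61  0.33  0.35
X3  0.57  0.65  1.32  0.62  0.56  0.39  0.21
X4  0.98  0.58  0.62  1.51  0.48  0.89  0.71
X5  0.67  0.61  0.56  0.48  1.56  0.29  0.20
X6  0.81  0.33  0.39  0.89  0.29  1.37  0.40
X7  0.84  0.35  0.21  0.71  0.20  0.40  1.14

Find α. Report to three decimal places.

α = 0.826

sum of item variances = 1.77 + 0.76 + 1.32 + 1.51 + 1.56 + 1.37 + 1.14 = 9.43
Sum of the distinct covariances = 11.44
total variance = 9.43 + 2 × 11.44 = 32.31
α = (k/(k−1))·(1 − sum of item variances/total variance) = (7/6)·(1 − 9.43/32.31) = 0.826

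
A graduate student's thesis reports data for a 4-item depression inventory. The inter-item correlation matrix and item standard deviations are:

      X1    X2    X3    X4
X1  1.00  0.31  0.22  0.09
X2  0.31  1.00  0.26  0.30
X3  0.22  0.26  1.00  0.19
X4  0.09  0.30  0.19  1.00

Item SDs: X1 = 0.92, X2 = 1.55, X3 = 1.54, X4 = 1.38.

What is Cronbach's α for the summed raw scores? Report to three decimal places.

α = 0.537

Σσ²ᵢ = 0.92² + 1.55² + 1.54² + 1.38² = 7.5249
Covariances σ_ij = r_ij · s_i · s_j:
  σ(X1,X2) = 0.31 × 0.92 × 1.55 = 0.4421
  σ(X1,X3) = 0.22 × 0.92 × 1.54 = 0.3117
  σ(X1,X4) = 0.09 × 0.92 × 1.38 = 0.1143
  σ(X2,X3) = 0.26 × 1.55 × 1.54 = 0.6206
  σ(X2,X4) = 0.30 × 1.55 × 1.38 = 0.6417
  σ(X3,X4) = 0.19 × 1.54 × 1.38 = 0.4038
σ²_T = Σσ²ᵢ + 2·Σσ_ij = 7.5249 + 2 × 2.5342 = 12.5933
α = (4/3)·(1 − 7.5249/12.5933) = 0.537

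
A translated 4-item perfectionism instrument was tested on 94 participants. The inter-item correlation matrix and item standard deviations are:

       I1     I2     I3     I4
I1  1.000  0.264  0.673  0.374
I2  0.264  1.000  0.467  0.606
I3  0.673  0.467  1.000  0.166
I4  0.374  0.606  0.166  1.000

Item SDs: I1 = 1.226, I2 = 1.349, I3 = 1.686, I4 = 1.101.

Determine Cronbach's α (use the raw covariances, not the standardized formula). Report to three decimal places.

Σσ²ᵢ = 1.226² + 1.349² + 1.686² + 1.101² = 7.3777
Covariances σ_ij = r_ij · s_i · s_j:
  σ(I1,I2) = 0.264 × 1.226 × 1.349 = 0.4366
  σ(I1,I3) = 0.673 × 1.226 × 1.686 = 1.3911
  σ(I1,I4) = 0.374 × 1.226 × 1.101 = 0.5048
  σ(I2,I3) = 0.467 × 1.349 × 1.686 = 1.0622
  σ(I2,I4) = 0.606 × 1.349 × 1.101 = 0.9001
  σ(I3,I4) = 0.166 × 1.686 × 1.101 = 0.3081
σ²_T = Σσ²ᵢ + 2·Σσ_ij = 7.3777 + 2 × 4.6029 = 16.5835
α = (4/3)·(1 − 7.3777/16.5835) = 0.740

Cronbach's α = 0.740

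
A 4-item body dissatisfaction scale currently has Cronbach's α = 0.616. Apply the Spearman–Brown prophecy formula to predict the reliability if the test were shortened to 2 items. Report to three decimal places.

Length factor m = 2/4 = 0.5000
α' = m·α / (1 − (1−m)·α)
   = 2/4 × 0.616 / (1 − (1 − 2/4) × 0.616)
   = 0.3080 / 0.6920 = 0.445

predicted reliability = 0.445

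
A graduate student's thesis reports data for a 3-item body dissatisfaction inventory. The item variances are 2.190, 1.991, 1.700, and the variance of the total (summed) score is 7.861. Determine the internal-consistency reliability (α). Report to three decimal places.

α = 0.378

sum of item variances = 2.190 + 1.991 + 1.700 = 5.881
α = (k/(k−1))·(1 − sum of item variances/Var(T)) = (3/2)·(1 − 5.881/7.861) = 0.378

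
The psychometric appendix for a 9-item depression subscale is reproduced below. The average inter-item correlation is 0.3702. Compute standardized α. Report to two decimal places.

Standardized α = k·r̄ / (1 + (k−1)·r̄) = 9 × 0.3702 / (1 + 8 × 0.3702)
  = 3.3318 / 3.9616 = 0.84

α = 0.84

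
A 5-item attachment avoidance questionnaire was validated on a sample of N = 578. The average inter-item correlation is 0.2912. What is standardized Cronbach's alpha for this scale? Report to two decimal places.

Standardized α = k·r̄ / (1 + (k−1)·r̄) = 5 × 0.2912 / (1 + 4 × 0.2912)
  = 1.4560 / 2.1648 = 0.67

standardized Cronbach's alpha = 0.67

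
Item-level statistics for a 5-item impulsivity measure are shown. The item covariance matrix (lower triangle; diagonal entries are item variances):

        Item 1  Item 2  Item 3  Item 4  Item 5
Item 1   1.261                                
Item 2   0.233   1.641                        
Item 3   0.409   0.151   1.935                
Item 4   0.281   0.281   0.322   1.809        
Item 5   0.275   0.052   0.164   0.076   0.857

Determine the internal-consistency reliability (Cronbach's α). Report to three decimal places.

ΣVar(i) = 1.261 + 1.641 + 1.935 + 1.809 + 0.857 = 7.503
Sum of off-diagonal covariances = 2.244
Var(T) = 7.503 + 2 × 2.244 = 11.991
α = (k/(k−1))·(1 − ΣVar(i)/Var(T)) = (5/4)·(1 − 7.503/11.991) = 0.468

α = 0.468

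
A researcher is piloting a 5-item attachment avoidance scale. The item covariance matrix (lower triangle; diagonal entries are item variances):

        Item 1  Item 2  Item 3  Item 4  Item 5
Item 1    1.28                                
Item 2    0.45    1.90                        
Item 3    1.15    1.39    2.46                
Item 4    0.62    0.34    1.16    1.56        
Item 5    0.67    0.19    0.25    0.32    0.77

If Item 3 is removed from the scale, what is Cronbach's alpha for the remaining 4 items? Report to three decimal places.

α = 0.646

Remaining items: Item 1, Item 2, Item 4, Item 5 (k = 4).
sum of item variances = 1.28 + 1.90 + 1.56 + 0.77 = 5.51
σ²_total = 5.51 + 2 × 2.59 = 10.69
α (item deleted) = (4/3)·(1 − 5.51/10.69) = 0.646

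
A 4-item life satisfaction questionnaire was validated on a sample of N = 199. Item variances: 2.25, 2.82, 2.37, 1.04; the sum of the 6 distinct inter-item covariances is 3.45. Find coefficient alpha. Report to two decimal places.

coefficient alpha = 0.60

Σσᵢ² = 2.25 + 2.82 + 2.37 + 1.04 = 8.48
Sum of distinct covariances = 3.45
σ²_T = Σσᵢ² + 2·Σcov = 8.48 + 2 × 3.45 = 15.38
α = (4/3)·(1 − 8.48/15.38) = 0.60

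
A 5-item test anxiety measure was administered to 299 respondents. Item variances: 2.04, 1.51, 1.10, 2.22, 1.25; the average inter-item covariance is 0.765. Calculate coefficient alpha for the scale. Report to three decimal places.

α = 0.817

ΣVar(i) = 2.04 + 1.51 + 1.10 + 2.22 + 1.25 = 8.12
Sum of the 10 distinct covariances = 10 × 0.765 = 7.650
σ²_total = ΣVar(i) + 2·Σcov = 8.12 + 2 × 7.650 = 23.420
α = (5/4)·(1 − 8.12/23.420) = 0.817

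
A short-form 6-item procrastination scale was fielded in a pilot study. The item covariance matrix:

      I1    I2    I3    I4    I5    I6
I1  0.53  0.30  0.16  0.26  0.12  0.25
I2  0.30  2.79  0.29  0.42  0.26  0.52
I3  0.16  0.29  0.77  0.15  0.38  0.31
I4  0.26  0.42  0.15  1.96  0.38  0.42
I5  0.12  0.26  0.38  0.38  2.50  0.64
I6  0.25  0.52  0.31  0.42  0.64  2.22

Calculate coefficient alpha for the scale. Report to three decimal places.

ΣVar(i) = 0.53 + 2.79 + 0.77 + 1.96 + 2.50 + 2.22 = 10.77
Sum of off-diagonal covariances = 4.86
σ²_total = 10.77 + 2 × 4.86 = 20.49
α = (k/(k−1))·(1 − ΣVar(i)/σ²_total) = (6/5)·(1 − 10.77/20.49) = 0.569

α = 0.569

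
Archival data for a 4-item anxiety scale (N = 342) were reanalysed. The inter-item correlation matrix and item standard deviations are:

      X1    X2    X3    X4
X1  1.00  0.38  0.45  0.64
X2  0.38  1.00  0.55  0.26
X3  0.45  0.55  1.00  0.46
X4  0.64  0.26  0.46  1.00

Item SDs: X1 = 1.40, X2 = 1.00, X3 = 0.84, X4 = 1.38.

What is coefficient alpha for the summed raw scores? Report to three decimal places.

Σσ²ᵢ = 1.40² + 1.00² + 0.84² + 1.38² = 5.5700
Covariances σ_ij = r_ij · s_i · s_j:
  σ(X1,X2) = 0.38 × 1.40 × 1.00 = 0.5320
  σ(X1,X3) = 0.45 × 1.40 × 0.84 = 0.5292
  σ(X1,X4) = 0.64 × 1.40 × 1.38 = 1.2365
  σ(X2,X3) = 0.55 × 1.00 × 0.84 = 0.4620
  σ(X2,X4) = 0.26 × 1.00 × 1.38 = 0.3588
  σ(X3,X4) = 0.46 × 0.84 × 1.38 = 0.5332
σ²_T = Σσ²ᵢ + 2·Σσ_ij = 5.5700 + 2 × 3.6517 = 12.8734
α = (4/3)·(1 − 5.5700/12.8734) = 0.756

coefficient alpha = 0.756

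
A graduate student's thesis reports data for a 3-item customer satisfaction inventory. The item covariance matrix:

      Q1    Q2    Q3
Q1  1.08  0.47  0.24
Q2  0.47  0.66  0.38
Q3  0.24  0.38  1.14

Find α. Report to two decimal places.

α = 0.65

ΣVar(i) = 1.08 + 0.66 + 1.14 = 2.88
Sum of off-diagonal covariances = 1.09
σ²_total = 2.88 + 2 × 1.09 = 5.06
α = (k/(k−1))·(1 − ΣVar(i)/σ²_total) = (3/2)·(1 − 2.88/5.06) = 0.65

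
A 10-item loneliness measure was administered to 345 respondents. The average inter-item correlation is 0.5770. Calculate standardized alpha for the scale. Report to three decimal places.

α = 0.932

Standardized α = k·r̄ / (1 + (k−1)·r̄) = 10 × 0.5770 / (1 + 9 × 0.5770)
  = 5.7700 / 6.1930 = 0.932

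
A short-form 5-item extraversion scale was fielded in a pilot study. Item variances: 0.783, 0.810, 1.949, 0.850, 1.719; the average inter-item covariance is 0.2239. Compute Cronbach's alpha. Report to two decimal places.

sum of item variances = 0.783 + 0.810 + 1.949 + 0.850 + 1.719 = 6.111
Sum of the 10 distinct covariances = 10 × 0.2239 = 2.2390
σ²_T = sum of item variances + 2·Σcov = 6.111 + 2 × 2.2390 = 10.5890
α = (5/4)·(1 − 6.111/10.5890) = 0.53

α = 0.53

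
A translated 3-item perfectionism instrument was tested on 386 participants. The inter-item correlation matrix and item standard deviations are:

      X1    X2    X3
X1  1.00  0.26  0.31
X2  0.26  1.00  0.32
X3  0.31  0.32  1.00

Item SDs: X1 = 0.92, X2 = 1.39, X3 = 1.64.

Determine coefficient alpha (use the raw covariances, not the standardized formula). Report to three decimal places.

Σσ²ᵢ = 0.92² + 1.39² + 1.64² = 5.4681
Covariances σ_ij = r_ij · s_i · s_j:
  σ(X1,X2) = 0.26 × 0.92 × 1.39 = 0.3325
  σ(X1,X3) = 0.31 × 0.92 × 1.64 = 0.4677
  σ(X2,X3) = 0.32 × 1.39 × 1.64 = 0.7295
σ²_T = Σσ²ᵢ + 2·Σσ_ij = 5.4681 + 2 × 1.5297 = 8.5275
α = (3/2)·(1 − 5.4681/8.5275) = 0.538

coefficient alpha = 0.538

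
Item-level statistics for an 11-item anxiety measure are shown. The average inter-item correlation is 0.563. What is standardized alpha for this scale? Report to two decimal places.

Standardized α = k·r̄ / (1 + (k−1)·r̄) = 11 × 0.563 / (1 + 10 × 0.563)
  = 6.1930 / 6.6300 = 0.93

α = 0.93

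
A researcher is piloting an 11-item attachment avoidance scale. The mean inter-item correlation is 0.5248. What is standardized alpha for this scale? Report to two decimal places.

standardized alpha = 0.92

Standardized α = k·r̄ / (1 + (k−1)·r̄) = 11 × 0.5248 / (1 + 10 × 0.5248)
  = 5.7728 / 6.2480 = 0.92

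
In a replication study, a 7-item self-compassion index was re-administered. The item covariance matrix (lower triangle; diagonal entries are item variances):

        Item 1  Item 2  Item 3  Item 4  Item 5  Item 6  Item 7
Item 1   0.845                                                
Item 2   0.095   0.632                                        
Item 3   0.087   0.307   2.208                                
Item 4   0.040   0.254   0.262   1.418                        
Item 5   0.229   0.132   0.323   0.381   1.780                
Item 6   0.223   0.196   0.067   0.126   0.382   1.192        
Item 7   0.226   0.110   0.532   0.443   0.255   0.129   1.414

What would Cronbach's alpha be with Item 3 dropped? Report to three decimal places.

Remaining items: Item 1, Item 2, Item 4, Item 5, Item 6, Item 7 (k = 6).
Σσᵢ² = 0.845 + 0.632 + 1.418 + 1.780 + 1.192 + 1.414 = 7.281
σ²_total = 7.281 + 2 × 3.221 = 13.723
α (item deleted) = (6/5)·(1 − 7.281/13.723) = 0.563

α = 0.563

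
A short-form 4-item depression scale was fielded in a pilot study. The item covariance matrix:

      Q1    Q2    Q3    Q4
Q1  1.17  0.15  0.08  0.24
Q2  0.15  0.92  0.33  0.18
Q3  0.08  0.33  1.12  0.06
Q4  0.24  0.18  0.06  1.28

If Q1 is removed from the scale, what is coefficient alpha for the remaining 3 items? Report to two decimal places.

Remaining items: Q2, Q3, Q4 (k = 3).
Σσ²ᵢ = 0.92 + 1.12 + 1.28 = 3.32
Var(T) = 3.32 + 2 × 0.57 = 4.46
α (item deleted) = (3/2)·(1 − 3.32/4.46) = 0.38

coefficient alpha = 0.38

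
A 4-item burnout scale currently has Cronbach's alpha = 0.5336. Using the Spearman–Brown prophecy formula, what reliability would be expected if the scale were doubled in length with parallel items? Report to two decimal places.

predicted reliability = 0.70

Length factor m = 2
α' = m·α / (1 + (m−1)·α)
   = 2 × 0.5336 / (1 + (2 − 1) × 0.5336)
   = 1.0672 / 1.5336 = 0.70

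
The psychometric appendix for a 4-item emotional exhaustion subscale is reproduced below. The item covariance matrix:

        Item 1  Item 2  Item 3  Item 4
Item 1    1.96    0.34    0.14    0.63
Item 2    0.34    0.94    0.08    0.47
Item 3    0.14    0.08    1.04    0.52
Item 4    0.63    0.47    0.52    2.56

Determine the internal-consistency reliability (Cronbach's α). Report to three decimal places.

Σσᵢ² = 1.96 + 0.94 + 1.04 + 2.56 = 6.50
Sum of the distinct covariances = 2.18
σ²_T = 6.50 + 2 × 2.18 = 10.86
α = (k/(k−1))·(1 − Σσᵢ²/σ²_T) = (4/3)·(1 − 6.50/10.86) = 0.535

Cronbach's α = 0.535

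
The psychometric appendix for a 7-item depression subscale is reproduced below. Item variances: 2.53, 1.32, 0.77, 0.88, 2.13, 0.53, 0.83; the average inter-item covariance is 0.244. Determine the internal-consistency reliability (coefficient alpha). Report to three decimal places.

coefficient alpha = 0.621

Σσ²ᵢ = 2.53 + 1.32 + 0.77 + 0.88 + 2.13 + 0.53 + 0.83 = 8.99
Sum of the 21 distinct covariances = 21 × 0.244 = 5.124
σ²_total = Σσ²ᵢ + 2·Σcov = 8.99 + 2 × 5.124 = 19.238
α = (7/6)·(1 − 8.99/19.238) = 0.621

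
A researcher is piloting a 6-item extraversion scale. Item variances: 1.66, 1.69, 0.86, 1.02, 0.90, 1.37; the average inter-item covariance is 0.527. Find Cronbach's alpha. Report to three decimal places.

sum of item variances = 1.66 + 1.69 + 0.86 + 1.02 + 0.90 + 1.37 = 7.50
Sum of the 15 distinct covariances = 15 × 0.527 = 7.905
σ²_T = sum of item variances + 2·Σcov = 7.50 + 2 × 7.905 = 23.310
α = (6/5)·(1 − 7.50/23.310) = 0.814

Cronbach's alpha = 0.814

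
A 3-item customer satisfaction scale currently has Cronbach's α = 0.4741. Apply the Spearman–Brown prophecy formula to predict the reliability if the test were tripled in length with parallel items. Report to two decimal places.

Length factor m = 3
α' = m·α / (1 + (m−1)·α)
   = 3 × 0.4741 / (1 + (3 − 1) × 0.4741)
   = 1.4223 / 1.9482 = 0.73

predicted reliability = 0.73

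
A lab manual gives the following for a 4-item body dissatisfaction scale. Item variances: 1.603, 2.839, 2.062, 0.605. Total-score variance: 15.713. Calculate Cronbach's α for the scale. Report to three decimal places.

sum of item variances = 1.603 + 2.839 + 2.062 + 0.605 = 7.109
α = (k/(k−1))·(1 − sum of item variances/total variance) = (4/3)·(1 − 7.109/15.713) = 0.730

α = 0.730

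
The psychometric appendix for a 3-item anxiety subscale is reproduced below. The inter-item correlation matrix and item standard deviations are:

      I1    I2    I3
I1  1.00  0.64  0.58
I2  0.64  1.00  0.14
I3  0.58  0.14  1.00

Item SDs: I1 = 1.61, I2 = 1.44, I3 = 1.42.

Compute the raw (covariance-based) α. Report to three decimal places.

α = 0.721

Σσ²ᵢ = 1.61² + 1.44² + 1.42² = 6.6821
Covariances σ_ij = r_ij · s_i · s_j:
  σ(I1,I2) = 0.64 × 1.61 × 1.44 = 1.4838
  σ(I1,I3) = 0.58 × 1.61 × 1.42 = 1.3260
  σ(I2,I3) = 0.14 × 1.44 × 1.42 = 0.2863
σ²_T = Σσ²ᵢ + 2·Σσ_ij = 6.6821 + 2 × 3.0961 = 12.8743
α = (3/2)·(1 − 6.6821/12.8743) = 0.721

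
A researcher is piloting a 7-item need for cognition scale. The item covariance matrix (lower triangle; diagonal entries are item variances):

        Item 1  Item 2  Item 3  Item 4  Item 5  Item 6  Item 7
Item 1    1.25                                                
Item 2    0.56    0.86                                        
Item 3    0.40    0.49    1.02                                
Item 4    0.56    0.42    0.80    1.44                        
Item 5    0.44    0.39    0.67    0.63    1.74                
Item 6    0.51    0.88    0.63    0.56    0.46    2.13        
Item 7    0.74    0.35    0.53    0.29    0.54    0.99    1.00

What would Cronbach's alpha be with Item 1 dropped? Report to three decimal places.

Remaining items: Item 2, Item 3, Item 4, Item 5, Item 6, Item 7 (k = 6).
sum of item variances = 0.86 + 1.02 + 1.44 + 1.74 + 2.13 + 1.00 = 8.19
σ²_T = 8.19 + 2 × 8.63 = 25.45
α (item deleted) = (6/5)·(1 − 8.19/25.45) = 0.814

Cronbach's alpha = 0.814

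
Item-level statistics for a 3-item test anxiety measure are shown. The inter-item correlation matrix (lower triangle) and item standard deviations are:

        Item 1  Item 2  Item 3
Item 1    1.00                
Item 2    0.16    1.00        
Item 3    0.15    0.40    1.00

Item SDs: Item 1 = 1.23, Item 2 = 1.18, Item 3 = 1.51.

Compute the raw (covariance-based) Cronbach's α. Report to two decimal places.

Cronbach's α = 0.48

Σσ²ᵢ = 1.23² + 1.18² + 1.51² = 5.1854
Covariances σ_ij = r_ij · s_i · s_j:
  σ(Item 1,Item 2) = 0.16 × 1.23 × 1.18 = 0.2322
  σ(Item 1,Item 3) = 0.15 × 1.23 × 1.51 = 0.2786
  σ(Item 2,Item 3) = 0.40 × 1.18 × 1.51 = 0.7127
σ²_T = Σσ²ᵢ + 2·Σσ_ij = 5.1854 + 2 × 1.2235 = 7.6324
α = (3/2)·(1 − 5.1854/7.6324) = 0.48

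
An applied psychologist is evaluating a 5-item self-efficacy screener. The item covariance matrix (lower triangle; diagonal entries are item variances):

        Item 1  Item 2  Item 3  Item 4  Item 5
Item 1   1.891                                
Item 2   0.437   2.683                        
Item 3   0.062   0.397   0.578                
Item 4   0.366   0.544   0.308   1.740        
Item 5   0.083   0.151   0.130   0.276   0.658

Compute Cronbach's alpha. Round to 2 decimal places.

Cronbach's alpha = 0.53

sum of item variances = 1.891 + 2.683 + 0.578 + 1.740 + 0.658 = 7.550
Sum of off-diagonal covariances = 2.754
total variance = 7.550 + 2 × 2.754 = 13.058
α = (k/(k−1))·(1 − sum of item variances/total variance) = (5/4)·(1 − 7.550/13.058) = 0.53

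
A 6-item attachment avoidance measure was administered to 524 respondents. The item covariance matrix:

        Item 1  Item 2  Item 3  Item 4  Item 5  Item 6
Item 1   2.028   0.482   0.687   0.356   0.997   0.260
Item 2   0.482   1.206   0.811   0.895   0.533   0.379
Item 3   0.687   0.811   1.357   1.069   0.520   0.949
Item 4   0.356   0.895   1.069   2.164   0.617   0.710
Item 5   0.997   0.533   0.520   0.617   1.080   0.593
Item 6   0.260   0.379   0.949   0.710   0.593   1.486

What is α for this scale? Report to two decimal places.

α = 0.81

sum of item variances = 2.028 + 1.206 + 1.357 + 2.164 + 1.080 + 1.486 = 9.321
Σ_{i<j} σ_ij = 9.858
total variance = 9.321 + 2 × 9.858 = 29.037
α = (k/(k−1))·(1 − sum of item variances/total variance) = (6/5)·(1 − 9.321/29.037) = 0.81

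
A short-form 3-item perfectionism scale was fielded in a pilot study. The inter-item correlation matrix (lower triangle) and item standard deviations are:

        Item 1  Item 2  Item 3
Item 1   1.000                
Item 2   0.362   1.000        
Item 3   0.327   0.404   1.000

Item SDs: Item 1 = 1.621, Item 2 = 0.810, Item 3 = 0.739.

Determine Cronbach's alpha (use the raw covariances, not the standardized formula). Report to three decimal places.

α = 0.550

Σσ²ᵢ = 1.621² + 0.810² + 0.739² = 3.8299
Covariances σ_ij = r_ij · s_i · s_j:
  σ(Item 1,Item 2) = 0.362 × 1.621 × 0.810 = 0.4753
  σ(Item 1,Item 3) = 0.327 × 1.621 × 0.739 = 0.3917
  σ(Item 2,Item 3) = 0.404 × 0.810 × 0.739 = 0.2418
σ²_T = Σσ²ᵢ + 2·Σσ_ij = 3.8299 + 2 × 1.1088 = 6.0475
α = (3/2)·(1 − 3.8299/6.0475) = 0.550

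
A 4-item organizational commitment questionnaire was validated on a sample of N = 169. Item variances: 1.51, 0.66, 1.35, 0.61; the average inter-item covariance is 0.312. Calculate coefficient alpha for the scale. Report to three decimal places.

Σσᵢ² = 1.51 + 0.66 + 1.35 + 0.61 = 4.13
Sum of the 6 distinct covariances = 6 × 0.312 = 1.872
Var(T) = Σσᵢ² + 2·Σcov = 4.13 + 2 × 1.872 = 7.874
α = (4/3)·(1 − 4.13/7.874) = 0.634

α = 0.634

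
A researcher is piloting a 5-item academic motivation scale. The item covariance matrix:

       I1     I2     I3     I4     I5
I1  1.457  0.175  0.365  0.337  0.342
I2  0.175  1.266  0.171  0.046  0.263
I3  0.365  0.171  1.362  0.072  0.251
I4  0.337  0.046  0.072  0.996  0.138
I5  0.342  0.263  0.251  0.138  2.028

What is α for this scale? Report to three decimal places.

α = 0.472

sum of item variances = 1.457 + 1.266 + 1.362 + 0.996 + 2.028 = 7.109
Σ_{i<j} σ_ij = 2.160
σ²_T = 7.109 + 2 × 2.160 = 11.429
α = (k/(k−1))·(1 − sum of item variances/σ²_T) = (5/4)·(1 − 7.109/11.429) = 0.472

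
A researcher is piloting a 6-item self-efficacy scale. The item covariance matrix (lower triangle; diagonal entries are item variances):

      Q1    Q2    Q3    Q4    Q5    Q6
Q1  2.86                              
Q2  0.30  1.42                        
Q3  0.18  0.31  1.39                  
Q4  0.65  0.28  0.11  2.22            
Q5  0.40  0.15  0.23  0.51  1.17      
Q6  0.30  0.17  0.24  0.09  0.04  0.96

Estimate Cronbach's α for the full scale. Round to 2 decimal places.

ΣVar(i) = 2.86 + 1.42 + 1.39 + 2.22 + 1.17 + 0.96 = 10.02
Σ_{i<j} σ_ij = 3.96
σ²_total = 10.02 + 2 × 3.96 = 17.94
α = (k/(k−1))·(1 − ΣVar(i)/σ²_total) = (6/5)·(1 − 10.02/17.94) = 0.53

Cronbach's α = 0.53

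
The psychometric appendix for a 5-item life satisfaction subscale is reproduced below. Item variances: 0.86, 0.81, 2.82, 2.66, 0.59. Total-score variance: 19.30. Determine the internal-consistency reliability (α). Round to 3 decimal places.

sum of item variances = 0.86 + 0.81 + 2.82 + 2.66 + 0.59 = 7.74
α = (k/(k−1))·(1 − sum of item variances/σ²_T) = (5/4)·(1 − 7.74/19.30) = 0.749

α = 0.749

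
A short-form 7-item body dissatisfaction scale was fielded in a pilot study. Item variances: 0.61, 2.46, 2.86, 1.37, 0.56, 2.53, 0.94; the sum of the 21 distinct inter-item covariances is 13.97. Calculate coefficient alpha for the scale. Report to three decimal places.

α = 0.830

ΣVar(i) = 0.61 + 2.46 + 2.86 + 1.37 + 0.56 + 2.53 + 0.94 = 11.33
Sum of distinct covariances = 13.97
σ²_total = ΣVar(i) + 2·Σcov = 11.33 + 2 × 13.97 = 39.27
α = (7/6)·(1 − 11.33/39.27) = 0.830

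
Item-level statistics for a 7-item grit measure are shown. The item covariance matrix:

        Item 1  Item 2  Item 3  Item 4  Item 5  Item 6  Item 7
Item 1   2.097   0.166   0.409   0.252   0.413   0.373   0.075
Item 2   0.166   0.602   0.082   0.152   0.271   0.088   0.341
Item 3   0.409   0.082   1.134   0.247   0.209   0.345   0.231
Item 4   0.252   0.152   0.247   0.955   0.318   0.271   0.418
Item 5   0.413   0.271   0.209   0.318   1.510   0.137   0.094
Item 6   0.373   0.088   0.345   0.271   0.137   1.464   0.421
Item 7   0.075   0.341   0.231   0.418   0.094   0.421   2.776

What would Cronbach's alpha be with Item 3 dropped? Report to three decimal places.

Remaining items: Item 1, Item 2, Item 4, Item 5, Item 6, Item 7 (k = 6).
sum of item variances = 2.097 + 0.602 + 0.955 + 1.510 + 1.464 + 2.776 = 9.404
σ²_T = 9.404 + 2 × 3.790 = 16.984
α (item deleted) = (6/5)·(1 − 9.404/16.984) = 0.536

α = 0.536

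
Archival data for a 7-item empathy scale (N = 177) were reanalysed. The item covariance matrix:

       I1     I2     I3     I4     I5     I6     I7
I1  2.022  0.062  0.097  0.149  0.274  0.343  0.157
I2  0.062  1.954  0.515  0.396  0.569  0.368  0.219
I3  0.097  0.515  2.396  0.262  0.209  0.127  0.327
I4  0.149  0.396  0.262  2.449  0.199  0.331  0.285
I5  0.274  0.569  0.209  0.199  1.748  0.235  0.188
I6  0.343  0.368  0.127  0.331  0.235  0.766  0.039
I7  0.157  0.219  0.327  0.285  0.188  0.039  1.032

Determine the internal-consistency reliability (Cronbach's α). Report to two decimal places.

Σσᵢ² = 2.022 + 1.954 + 2.396 + 2.449 + 1.748 + 0.766 + 1.032 = 12.367
Sum of off-diagonal covariances = 5.351
σ²_T = 12.367 + 2 × 5.351 = 23.069
α = (k/(k−1))·(1 − Σσᵢ²/σ²_T) = (7/6)·(1 − 12.367/23.069) = 0.54

Cronbach's α = 0.54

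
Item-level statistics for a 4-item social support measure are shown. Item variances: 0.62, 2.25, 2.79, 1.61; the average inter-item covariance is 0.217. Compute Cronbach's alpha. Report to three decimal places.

Cronbach's alpha = 0.352

sum of item variances = 0.62 + 2.25 + 2.79 + 1.61 = 7.27
Sum of the 6 distinct covariances = 6 × 0.217 = 1.302
total variance = sum of item variances + 2·Σcov = 7.27 + 2 × 1.302 = 9.874
α = (4/3)·(1 − 7.27/9.874) = 0.352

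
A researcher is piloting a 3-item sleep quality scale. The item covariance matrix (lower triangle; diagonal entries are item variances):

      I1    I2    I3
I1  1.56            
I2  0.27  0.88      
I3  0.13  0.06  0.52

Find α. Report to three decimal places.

α = 0.356

Σσᵢ² = 1.56 + 0.88 + 0.52 = 2.96
Sum of the distinct covariances = 0.46
σ²_total = 2.96 + 2 × 0.46 = 3.88
α = (k/(k−1))·(1 − Σσᵢ²/σ²_total) = (3/2)·(1 − 2.96/3.88) = 0.356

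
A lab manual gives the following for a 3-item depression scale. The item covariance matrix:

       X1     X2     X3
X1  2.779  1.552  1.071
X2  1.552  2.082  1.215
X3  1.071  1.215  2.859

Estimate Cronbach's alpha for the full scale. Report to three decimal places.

Σσ²ᵢ = 2.779 + 2.082 + 2.859 = 7.720
Sum of the distinct covariances = 3.838
σ²_T = 7.720 + 2 × 3.838 = 15.396
α = (k/(k−1))·(1 − Σσ²ᵢ/σ²_T) = (3/2)·(1 − 7.720/15.396) = 0.748

α = 0.748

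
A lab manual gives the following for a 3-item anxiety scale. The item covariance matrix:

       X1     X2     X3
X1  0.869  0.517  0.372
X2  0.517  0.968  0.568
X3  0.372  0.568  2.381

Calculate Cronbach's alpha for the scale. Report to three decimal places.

Cronbach's alpha = 0.613

Σσ²ᵢ = 0.869 + 0.968 + 2.381 = 4.218
Σ_{i<j} σ_ij = 1.457
total variance = 4.218 + 2 × 1.457 = 7.132
α = (k/(k−1))·(1 − Σσ²ᵢ/total variance) = (3/2)·(1 − 4.218/7.132) = 0.613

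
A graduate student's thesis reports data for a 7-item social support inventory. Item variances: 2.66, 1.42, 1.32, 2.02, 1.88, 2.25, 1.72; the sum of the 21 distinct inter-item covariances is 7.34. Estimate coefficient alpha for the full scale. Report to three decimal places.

α = 0.613

Σσ²ᵢ = 2.66 + 1.42 + 1.32 + 2.02 + 1.88 + 2.25 + 1.72 = 13.27
Sum of distinct covariances = 7.34
total variance = Σσ²ᵢ + 2·Σcov = 13.27 + 2 × 7.34 = 27.95
α = (7/6)·(1 − 13.27/27.95) = 0.613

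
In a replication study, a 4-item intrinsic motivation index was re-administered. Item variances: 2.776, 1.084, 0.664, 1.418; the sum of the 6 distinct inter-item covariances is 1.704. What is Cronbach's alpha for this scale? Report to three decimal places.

α = 0.486

ΣVar(i) = 2.776 + 1.084 + 0.664 + 1.418 = 5.942
Sum of distinct covariances = 1.704
Var(T) = ΣVar(i) + 2·Σcov = 5.942 + 2 × 1.704 = 9.350
α = (4/3)·(1 − 5.942/9.350) = 0.486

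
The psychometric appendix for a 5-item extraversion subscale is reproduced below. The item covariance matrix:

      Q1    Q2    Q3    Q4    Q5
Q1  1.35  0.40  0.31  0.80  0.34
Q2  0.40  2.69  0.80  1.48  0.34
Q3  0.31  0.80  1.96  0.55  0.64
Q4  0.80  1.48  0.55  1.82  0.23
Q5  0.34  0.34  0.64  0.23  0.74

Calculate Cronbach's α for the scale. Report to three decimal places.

sum of item variances = 1.35 + 2.69 + 1.96 + 1.82 + 0.74 = 8.56
Sum of the distinct covariances = 5.89
Var(T) = 8.56 + 2 × 5.89 = 20.34
α = (k/(k−1))·(1 − sum of item variances/Var(T)) = (5/4)·(1 − 8.56/20.34) = 0.724

Cronbach's α = 0.724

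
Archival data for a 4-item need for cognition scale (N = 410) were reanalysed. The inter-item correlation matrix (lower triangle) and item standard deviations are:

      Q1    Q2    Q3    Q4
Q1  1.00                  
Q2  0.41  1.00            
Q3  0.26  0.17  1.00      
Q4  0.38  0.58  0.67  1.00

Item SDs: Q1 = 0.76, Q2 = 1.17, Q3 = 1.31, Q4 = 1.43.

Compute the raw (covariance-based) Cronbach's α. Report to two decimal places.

Σσ²ᵢ = 0.76² + 1.17² + 1.31² + 1.43² = 5.7075
Covariances σ_ij = r_ij · s_i · s_j:
  σ(Q1,Q2) = 0.41 × 0.76 × 1.17 = 0.3646
  σ(Q1,Q3) = 0.26 × 0.76 × 1.31 = 0.2589
  σ(Q1,Q4) = 0.38 × 0.76 × 1.43 = 0.4130
  σ(Q2,Q3) = 0.17 × 1.17 × 1.31 = 0.2606
  σ(Q2,Q4) = 0.58 × 1.17 × 1.43 = 0.9704
  σ(Q3,Q4) = 0.67 × 1.31 × 1.43 = 1.2551
σ²_T = Σσ²ᵢ + 2·Σσ_ij = 5.7075 + 2 × 3.5226 = 12.7527
α = (4/3)·(1 − 5.7075/12.7527) = 0.74

Cronbach's α = 0.74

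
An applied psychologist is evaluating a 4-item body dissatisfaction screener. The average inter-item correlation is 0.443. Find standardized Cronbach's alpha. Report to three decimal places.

α = 0.761

Standardized α = k·r̄ / (1 + (k−1)·r̄) = 4 × 0.443 / (1 + 3 × 0.443)
  = 1.7720 / 2.3290 = 0.761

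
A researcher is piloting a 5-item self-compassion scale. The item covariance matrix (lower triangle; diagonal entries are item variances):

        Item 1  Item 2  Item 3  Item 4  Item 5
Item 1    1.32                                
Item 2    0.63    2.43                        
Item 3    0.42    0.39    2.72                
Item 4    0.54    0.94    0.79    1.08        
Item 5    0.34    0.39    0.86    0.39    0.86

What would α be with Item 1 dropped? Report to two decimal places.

Remaining items: Item 2, Item 3, Item 4, Item 5 (k = 4).
Σσ²ᵢ = 2.43 + 2.72 + 1.08 + 0.86 = 7.09
σ²_T = 7.09 + 2 × 3.76 = 14.61
α (item deleted) = (4/3)·(1 − 7.09/14.61) = 0.69

α = 0.69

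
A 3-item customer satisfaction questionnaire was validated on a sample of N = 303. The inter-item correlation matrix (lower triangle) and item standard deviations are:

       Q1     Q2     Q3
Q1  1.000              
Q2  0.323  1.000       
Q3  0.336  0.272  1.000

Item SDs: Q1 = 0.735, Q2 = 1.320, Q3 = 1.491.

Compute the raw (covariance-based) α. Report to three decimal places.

α = 0.526

Σσ²ᵢ = 0.735² + 1.320² + 1.491² = 4.5057
Covariances σ_ij = r_ij · s_i · s_j:
  σ(Q1,Q2) = 0.323 × 0.735 × 1.320 = 0.3134
  σ(Q1,Q3) = 0.336 × 0.735 × 1.491 = 0.3682
  σ(Q2,Q3) = 0.272 × 1.320 × 1.491 = 0.5353
σ²_T = Σσ²ᵢ + 2·Σσ_ij = 4.5057 + 2 × 1.2169 = 6.9395
α = (3/2)·(1 − 4.5057/6.9395) = 0.526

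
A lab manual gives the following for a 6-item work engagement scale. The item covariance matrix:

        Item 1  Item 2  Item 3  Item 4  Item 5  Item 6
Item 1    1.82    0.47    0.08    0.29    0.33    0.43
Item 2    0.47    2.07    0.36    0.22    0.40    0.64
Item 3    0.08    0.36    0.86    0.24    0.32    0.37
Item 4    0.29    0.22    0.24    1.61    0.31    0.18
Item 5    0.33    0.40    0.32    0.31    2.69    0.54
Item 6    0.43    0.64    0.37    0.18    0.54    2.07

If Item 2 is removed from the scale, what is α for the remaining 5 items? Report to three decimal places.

α = 0.507

Remaining items: Item 1, Item 3, Item 4, Item 5, Item 6 (k = 5).
Σσ²ᵢ = 1.82 + 0.86 + 1.61 + 2.69 + 2.07 = 9.05
σ²_T = 9.05 + 2 × 3.09 = 15.23
α (item deleted) = (5/4)·(1 − 9.05/15.23) = 0.507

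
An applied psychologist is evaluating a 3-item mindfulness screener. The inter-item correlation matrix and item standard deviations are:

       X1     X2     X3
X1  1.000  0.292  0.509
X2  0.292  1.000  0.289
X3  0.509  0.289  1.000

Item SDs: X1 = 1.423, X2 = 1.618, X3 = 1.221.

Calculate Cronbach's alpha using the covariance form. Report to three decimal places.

Σσ²ᵢ = 1.423² + 1.618² + 1.221² = 6.1337
Covariances σ_ij = r_ij · s_i · s_j:
  σ(X1,X2) = 0.292 × 1.423 × 1.618 = 0.6723
  σ(X1,X3) = 0.509 × 1.423 × 1.221 = 0.8844
  σ(X2,X3) = 0.289 × 1.618 × 1.221 = 0.5709
σ²_T = Σσ²ᵢ + 2·Σσ_ij = 6.1337 + 2 × 2.1276 = 10.3889
α = (3/2)·(1 − 6.1337/10.3889) = 0.614

Cronbach's alpha = 0.614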